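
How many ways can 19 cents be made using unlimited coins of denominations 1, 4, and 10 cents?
Coefficient of x^19 in 1/(1-x^1) · 1/(1-x^4) · 1/(1-x^10). Case on j = number of 10-cent coins (j = 0..1); remainder r = 19 - 10j is made from {1,4} in ⌊r/4⌋+1 ways. r = 19, 9 → 5 + 3 = 8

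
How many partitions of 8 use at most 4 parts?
By conjugation, equals partitions of 8 into parts ≤ 4. Let r_j(i) = number of partitions of i into parts ≤ j, for i = 0..8. r_1(i) = 1 for all i; r_j(i) = r_{j-1}(i) + r_j(i-j). Rows j = 2..4: ≤2: 1 1 2 2 3 3 4 4 5; ≤3: 1 1 2 3 4 5 7 8 10; ≤4: 1 1 2 3 5 6 9 11 15. r_4(8) = 15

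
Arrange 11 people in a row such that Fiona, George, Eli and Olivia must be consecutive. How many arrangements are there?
Treat the 4 as one block: (11-4+1)! × 4! = 40320 × 24 = 967680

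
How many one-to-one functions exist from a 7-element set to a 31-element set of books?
P(31,7) = 31!/(31-7)! = 13253058000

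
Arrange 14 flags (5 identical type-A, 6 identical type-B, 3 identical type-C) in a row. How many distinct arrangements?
14! / (5! × 6! × 3!) = 168168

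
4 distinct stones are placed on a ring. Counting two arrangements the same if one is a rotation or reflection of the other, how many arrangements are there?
(4-1)!/2 = 6/2 = 3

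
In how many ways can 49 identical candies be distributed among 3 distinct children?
C(49+3-1, 3-1) = C(51, 2) = 1275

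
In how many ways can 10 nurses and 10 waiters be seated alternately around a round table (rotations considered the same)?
Fix one of the nurses: (10-1)! ways for the remaining nurses, × 10! ways for the waiters = 362880 × 3628800 = 1316818944000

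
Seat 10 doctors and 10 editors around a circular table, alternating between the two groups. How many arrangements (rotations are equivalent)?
Fix one of the doctors: (10-1)! ways for the remaining doctors, × 10! ways for the editors = 362880 × 3628800 = 1316818944000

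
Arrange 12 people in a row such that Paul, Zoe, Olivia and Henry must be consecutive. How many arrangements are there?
Treat the 4 as one block: (12-4+1)! × 4! = 362880 × 24 = 8709120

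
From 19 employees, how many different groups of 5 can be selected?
C(19,5) = 19!/(5!×14!) = 11628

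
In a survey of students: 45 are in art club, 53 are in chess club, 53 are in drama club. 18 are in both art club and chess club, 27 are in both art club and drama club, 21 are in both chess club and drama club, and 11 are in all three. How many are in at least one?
|A∪B∪C| = 45+53+53-18-27-21+11 = 96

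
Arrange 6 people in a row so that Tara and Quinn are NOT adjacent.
Total - adjacent = 6! - (6-1)!×2 = 720 - 240 = 480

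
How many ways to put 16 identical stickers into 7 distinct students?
C(16+7-1, 7-1) = C(22, 6) = 74613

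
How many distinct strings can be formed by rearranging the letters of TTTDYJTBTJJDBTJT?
16! / (7! × 4! × 2! × 2! × 1!) = 43243200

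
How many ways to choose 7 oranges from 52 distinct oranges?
C(52,7) = 52!/(7!×45!) = 133784560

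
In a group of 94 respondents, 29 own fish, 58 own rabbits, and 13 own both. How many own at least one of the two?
|A∪B| = |A| + |B| - |A∩B| = 29 + 58 - 13 = 74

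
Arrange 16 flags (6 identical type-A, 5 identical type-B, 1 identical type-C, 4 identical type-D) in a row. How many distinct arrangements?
16! / (6! × 5! × 1! × 4!) = 10090080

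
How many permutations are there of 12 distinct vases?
12! = 479001600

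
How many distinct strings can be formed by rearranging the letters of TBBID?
5! / (1! × 2! × 1! × 1!) = 60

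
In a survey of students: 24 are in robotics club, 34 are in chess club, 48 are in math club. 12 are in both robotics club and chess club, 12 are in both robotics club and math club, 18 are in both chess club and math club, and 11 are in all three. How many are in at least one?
|A∪B∪C| = 24+34+48-12-12-18+11 = 75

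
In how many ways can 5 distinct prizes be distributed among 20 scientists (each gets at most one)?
P(20,5) = 20!/(20-5)! = 1860480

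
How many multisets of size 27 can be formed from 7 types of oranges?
C(27+7-1, 7-1) = C(33, 6) = 1107568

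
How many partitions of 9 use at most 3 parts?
By conjugation, equals partitions of 9 into parts ≤ 3. Let r_j(i) = number of partitions of i into parts ≤ j, for i = 0..9. r_1(i) = 1 for all i; r_j(i) = r_{j-1}(i) + r_j(i-j). Rows j = 2..3: ≤2: 1 1 2 2 3 3 4 4 5 5; ≤3: 1 1 2 3 4 5 7 8 10 12. r_3(9) = 12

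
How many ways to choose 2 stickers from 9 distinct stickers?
C(9,2) = 9!/(2!×7!) = 36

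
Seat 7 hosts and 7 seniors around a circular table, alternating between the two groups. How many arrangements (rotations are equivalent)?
Fix one of the hosts: (7-1)! ways for the remaining hosts, × 7! ways for the seniors = 720 × 5040 = 3628800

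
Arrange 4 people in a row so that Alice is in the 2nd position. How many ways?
Fix one position: (4-1)! = 6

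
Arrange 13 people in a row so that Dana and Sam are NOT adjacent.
Total - adjacent = 13! - (13-1)!×2 = 6227020800 - 958003200 = 5269017600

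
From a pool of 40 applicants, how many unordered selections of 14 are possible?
C(40,14) = 40!/(14!×26!) = 23206929840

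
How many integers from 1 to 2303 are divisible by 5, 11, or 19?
⌊2303/5⌋+⌊2303/11⌋+⌊2303/19⌋ - ⌊2303/55⌋-⌊2303/95⌋-⌊2303/209⌋ + ⌊2303/1045⌋ = 460+209+121 - 41-24-11 + 2 = 716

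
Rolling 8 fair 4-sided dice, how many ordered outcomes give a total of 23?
Coefficient of x^23 in (x + x² + ... + x^4)^8. By inclusion-exclusion on dice exceeding 4: Σ_j (-1)^j C(8,j)·C(23-1-4j, 7) = C(8,0)·C(22,7) - C(8,1)·C(18,7) + C(8,2)·C(14,7) - C(8,3)·C(10,7) = 1·170544 - 8·31824 + 28·3432 - 56·120 = 5328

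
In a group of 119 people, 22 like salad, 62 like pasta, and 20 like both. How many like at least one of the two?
|A∪B| = |A| + |B| - |A∩B| = 22 + 62 - 20 = 64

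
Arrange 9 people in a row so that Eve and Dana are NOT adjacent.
Total - adjacent = 9! - (9-1)!×2 = 362880 - 80640 = 282240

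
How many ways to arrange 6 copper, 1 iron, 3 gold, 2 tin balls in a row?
12! / (6! × 1! × 3! × 2!) = 55440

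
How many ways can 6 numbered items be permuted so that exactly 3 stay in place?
Choose the 3 fixed points C(6,3) = 20, derange the rest: !3 = Σ_{j=0}^{3} (-1)^j·3!/j! = 6 - 6 + 3 - 1 = 2. Product = 20 × 2 = 40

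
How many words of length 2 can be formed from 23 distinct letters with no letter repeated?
P(23,2) = 23!/(23-2)! = 506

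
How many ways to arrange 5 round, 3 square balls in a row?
8! / (5! × 3!) = 56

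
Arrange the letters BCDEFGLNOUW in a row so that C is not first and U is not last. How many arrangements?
By inclusion-exclusion: 11! - 2×(11-1)! + (11-2)! = 39916800 - 7257600 + 362880 = 33022080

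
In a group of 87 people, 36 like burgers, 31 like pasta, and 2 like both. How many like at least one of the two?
|A∪B| = |A| + |B| - |A∩B| = 36 + 31 - 2 = 65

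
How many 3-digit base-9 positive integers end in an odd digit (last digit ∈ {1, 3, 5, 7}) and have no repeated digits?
Last∈{1,3,5,7}. Last=0: 0. Last nonzero: 4×7×P(7,1) = 196. Total = 196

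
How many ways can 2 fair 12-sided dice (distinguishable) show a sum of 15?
Coefficient of x^15 in (x + x² + ... + x^12)^2. By inclusion-exclusion on dice exceeding 12: Σ_j (-1)^j C(2,j)·C(15-1-12j, 1) = C(2,0)·C(14,1) - C(2,1)·C(2,1) = 1·14 - 2·2 = 10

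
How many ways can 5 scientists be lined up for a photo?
5! = 120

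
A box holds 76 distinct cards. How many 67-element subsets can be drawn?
C(76,67) = 76!/(67!×9!) = 142466675900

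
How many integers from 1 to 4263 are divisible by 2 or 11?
⌊4263/2⌋ + ⌊4263/11⌋ - ⌊4263/22⌋ = 2131 + 387 - 193 = 2325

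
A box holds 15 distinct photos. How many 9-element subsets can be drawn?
C(15,9) = 15!/(9!×6!) = 5005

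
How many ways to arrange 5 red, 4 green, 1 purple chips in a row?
10! / (5! × 4! × 1!) = 1260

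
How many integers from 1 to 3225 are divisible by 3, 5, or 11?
⌊3225/3⌋+⌊3225/5⌋+⌊3225/11⌋ - ⌊3225/15⌋-⌊3225/33⌋-⌊3225/55⌋ + ⌊3225/165⌋ = 1075+645+293 - 215-97-58 + 19 = 1662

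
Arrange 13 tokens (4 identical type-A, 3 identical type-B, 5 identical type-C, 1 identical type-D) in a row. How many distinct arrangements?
13! / (4! × 3! × 5! × 1!) = 360360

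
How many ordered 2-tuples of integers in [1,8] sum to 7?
Coefficient of x^7 in (x + x² + ... + x^8)^2. By inclusion-exclusion on dice exceeding 8: Σ_j (-1)^j C(2,j)·C(7-1-8j, 1) = C(2,0)·C(6,1) = 1·6 = 6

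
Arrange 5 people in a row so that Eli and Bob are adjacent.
Treat as block: (5-1)! × 2! = 24 × 2 = 48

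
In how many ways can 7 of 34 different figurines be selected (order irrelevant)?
C(34,7) = 34!/(7!×27!) = 5379616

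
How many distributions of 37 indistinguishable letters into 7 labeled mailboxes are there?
C(37+7-1, 7-1) = C(43, 6) = 6096454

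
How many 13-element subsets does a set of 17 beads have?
C(17,13) = 17!/(13!×4!) = 2380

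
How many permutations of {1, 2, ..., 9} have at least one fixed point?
Complement of the derangements. !9 = Σ_{j=0}^{9} (-1)^j·9!/j! = 362880 - 362880 + 181440 - 60480 + 15120 - 3024 + 504 - 72 + 9 - 1 = 133496. 9! - !9 = 362880 - 133496 = 229384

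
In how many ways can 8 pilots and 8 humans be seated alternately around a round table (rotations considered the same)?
Fix one of the pilots: (8-1)! ways for the remaining pilots, × 8! ways for the humans = 5040 × 40320 = 203212800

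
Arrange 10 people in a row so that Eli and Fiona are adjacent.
Treat as block: (10-1)! × 2! = 362880 × 2 = 725760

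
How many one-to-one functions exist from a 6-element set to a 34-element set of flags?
P(34,6) = 34!/(34-6)! = 968330880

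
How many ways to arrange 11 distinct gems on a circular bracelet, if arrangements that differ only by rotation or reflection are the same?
(11-1)!/2 = 3628800/2 = 1814400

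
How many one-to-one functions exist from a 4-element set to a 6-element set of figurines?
P(6,4) = 6!/(6-4)! = 360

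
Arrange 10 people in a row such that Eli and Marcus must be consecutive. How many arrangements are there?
Treat the 2 as one block: (10-2+1)! × 2! = 362880 × 2 = 725760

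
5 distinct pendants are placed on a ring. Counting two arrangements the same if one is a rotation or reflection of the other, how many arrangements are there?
(5-1)!/2 = 24/2 = 12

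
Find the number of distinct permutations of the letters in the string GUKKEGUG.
8! / (2! × 1! × 3! × 2!) = 1680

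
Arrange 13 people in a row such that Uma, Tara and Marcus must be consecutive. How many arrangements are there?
Treat the 3 as one block: (13-3+1)! × 3! = 39916800 × 6 = 239500800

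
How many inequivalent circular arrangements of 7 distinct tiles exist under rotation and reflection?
(7-1)!/2 = 720/2 = 360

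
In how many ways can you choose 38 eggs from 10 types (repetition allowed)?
C(38+10-1, 10-1) = C(47, 9) = 1362649145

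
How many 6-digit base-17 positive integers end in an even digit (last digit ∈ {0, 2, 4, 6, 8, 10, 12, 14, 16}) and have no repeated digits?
Last∈{0,2,4,6,8,10,12,14,16}. Last=0: 524160. Last nonzero: 8×15×P(15,4) = 3931200. Total = 4455360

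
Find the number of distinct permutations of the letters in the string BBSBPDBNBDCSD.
13! / (1! × 3! × 1! × 5! × 2! × 1!) = 4324320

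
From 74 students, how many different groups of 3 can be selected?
C(74,3) = 74!/(3!×71!) = 64824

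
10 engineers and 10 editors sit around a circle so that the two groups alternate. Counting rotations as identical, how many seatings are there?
Fix one of the engineers: (10-1)! ways for the remaining engineers, × 10! ways for the editors = 362880 × 3628800 = 1316818944000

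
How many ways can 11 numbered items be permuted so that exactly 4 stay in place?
Choose the 4 fixed points C(11,4) = 330, derange the rest: !7 = Σ_{j=0}^{7} (-1)^j·7!/j! = 5040 - 5040 + 2520 - 840 + 210 - 42 + 7 - 1 = 1854. Product = 330 × 1854 = 611820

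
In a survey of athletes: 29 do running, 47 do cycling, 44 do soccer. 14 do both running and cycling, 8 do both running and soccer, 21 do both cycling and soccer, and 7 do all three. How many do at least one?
|A∪B∪C| = 29+47+44-14-8-21+7 = 84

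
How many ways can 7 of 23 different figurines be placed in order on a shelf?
P(23,7) = 23!/(23-7)! = 1235591280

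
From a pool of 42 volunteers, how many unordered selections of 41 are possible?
C(42,41) = 42!/(41!×1!) = 42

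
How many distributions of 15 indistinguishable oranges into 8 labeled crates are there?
C(15+8-1, 8-1) = C(22, 7) = 170544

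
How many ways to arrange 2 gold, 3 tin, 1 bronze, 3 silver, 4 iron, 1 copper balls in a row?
14! / (2! × 3! × 1! × 3! × 4! × 1!) = 50450400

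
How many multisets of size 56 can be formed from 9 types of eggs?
C(56+9-1, 9-1) = C(64, 8) = 4426165368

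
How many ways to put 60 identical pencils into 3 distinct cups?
C(60+3-1, 3-1) = C(62, 2) = 1891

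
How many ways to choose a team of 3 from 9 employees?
C(9,3) = 9!/(3!×6!) = 84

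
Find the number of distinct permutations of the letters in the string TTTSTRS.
7! / (1! × 4! × 2!) = 105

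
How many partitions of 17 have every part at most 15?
Let r_j(i) = number of partitions of i into parts ≤ j, for i = 0..17. r_1(i) = 1 for all i; r_j(i) = r_{j-1}(i) + r_j(i-j). Rows j = 2..15: ≤2: 1 1 2 2 3 3 4 4 5 5 6 6 7 7 8 8 9 9; ≤3: 1 1 2 3 4 5 7 8 10 12 14 16 19 21 24 27 30 33; ≤4: 1 1 2 3 5 6 9 11 15 18 23 27 34 39 47 54 64 72; ≤5: 1 1 2 3 5 7 10 13 18 23 30 37 47 57 70 84 101 119; ≤6: 1 1 2 3 5 7 11 14 20 26 35 44 58 71 90 110 136 163; ≤7: 1 1 2 3 5 7 11 15 21 28 38 49 65 82 105 131 164 201; ≤8: 1 1 2 3 5 7 11 15 22 29 40 52 70 89 116 146 186 230; ≤9: 1 1 2 3 5 7 11 15 22 30 41 54 73 94 123 157 201 252; ≤10: 1 1 2 3 5 7 11 15 22 30 42 55 75 97 128 164 212 267; ≤11: 1 1 2 3 5 7 11 15 22 30 42 56 76 99 131 169 219 278; ≤12: 1 1 2 3 5 7 11 15 22 30 42 56 77 100 133 172 224 285; ≤13: 1 1 2 3 5 7 11 15 22 30 42 56 77 101 134 174 227 290; ≤14: 1 1 2 3 5 7 11 15 22 30 42 56 77 101 135 175 229 293; ≤15: 1 1 2 3 5 7 11 15 22 30 42 56 77 101 135 176 230 295. r_15(17) = 295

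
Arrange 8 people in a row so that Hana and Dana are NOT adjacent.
Total - adjacent = 8! - (8-1)!×2 = 40320 - 10080 = 30240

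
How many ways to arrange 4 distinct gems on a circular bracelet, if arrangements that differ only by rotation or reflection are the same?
(4-1)!/2 = 6/2 = 3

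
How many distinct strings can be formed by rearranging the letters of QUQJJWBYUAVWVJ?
14! / (1! × 1! × 3! × 1! × 2! × 2! × 2! × 2!) = 908107200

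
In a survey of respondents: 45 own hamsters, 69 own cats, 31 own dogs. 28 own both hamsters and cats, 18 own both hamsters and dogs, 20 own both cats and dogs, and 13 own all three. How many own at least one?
|A∪B∪C| = 45+69+31-28-18-20+13 = 92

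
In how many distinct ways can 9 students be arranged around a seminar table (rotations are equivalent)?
Circular: fix one position, arrange the rest. (9-1)! = 40320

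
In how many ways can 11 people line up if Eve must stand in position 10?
Fix one position: (11-1)! = 3628800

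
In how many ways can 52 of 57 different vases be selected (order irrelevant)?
C(57,52) = 57!/(52!×5!) = 4187106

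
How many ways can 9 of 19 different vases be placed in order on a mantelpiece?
P(19,9) = 19!/(19-9)! = 33522128640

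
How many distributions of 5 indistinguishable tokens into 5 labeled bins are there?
C(5+5-1, 5-1) = C(9, 4) = 126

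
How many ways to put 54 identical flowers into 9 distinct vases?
C(54+9-1, 9-1) = C(62, 8) = 3381098545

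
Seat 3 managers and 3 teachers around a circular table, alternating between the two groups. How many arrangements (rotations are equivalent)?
Fix one of the managers: (3-1)! ways for the remaining managers, × 3! ways for the teachers = 2 × 6 = 12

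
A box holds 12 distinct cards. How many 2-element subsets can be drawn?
C(12,2) = 12!/(2!×10!) = 66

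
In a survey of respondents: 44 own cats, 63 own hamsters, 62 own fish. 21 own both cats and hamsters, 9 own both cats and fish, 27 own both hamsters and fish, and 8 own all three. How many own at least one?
|A∪B∪C| = 44+63+62-21-9-27+8 = 120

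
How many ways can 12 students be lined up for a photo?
12! = 479001600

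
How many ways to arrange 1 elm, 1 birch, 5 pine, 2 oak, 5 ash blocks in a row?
14! / (1! × 1! × 5! × 2! × 5!) = 3027024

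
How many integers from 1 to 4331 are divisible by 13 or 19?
⌊4331/13⌋ + ⌊4331/19⌋ - ⌊4331/247⌋ = 333 + 227 - 17 = 543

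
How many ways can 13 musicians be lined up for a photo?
13! = 6227020800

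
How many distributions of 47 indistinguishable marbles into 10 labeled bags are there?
C(47+10-1, 10-1) = C(56, 9) = 7575968400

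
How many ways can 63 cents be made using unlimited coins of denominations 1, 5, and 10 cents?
Coefficient of x^63 in 1/(1-x^1) · 1/(1-x^5) · 1/(1-x^10). Case on j = number of 10-cent coins (j = 0..6); remainder r = 63 - 10j is made from {1,5} in ⌊r/5⌋+1 ways. r = 63, 53, 43, 33, 23, 13, 3 → 13 + 11 + 9 + 7 + 5 + 3 + 1 = 49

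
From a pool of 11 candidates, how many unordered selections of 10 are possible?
C(11,10) = 11!/(10!×1!) = 11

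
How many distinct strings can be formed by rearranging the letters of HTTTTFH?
7! / (1! × 4! × 2!) = 105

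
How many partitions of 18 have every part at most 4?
Let r_j(i) = number of partitions of i into parts ≤ j, for i = 0..18. r_1(i) = 1 for all i; r_j(i) = r_{j-1}(i) + r_j(i-j). Rows j = 2..4: ≤2: 1 1 2 2 3 3 4 4 5 5 6 6 7 7 8 8 9 9 10; ≤3: 1 1 2 3 4 5 7 8 10 12 14 16 19 21 24 27 30 33 37; ≤4: 1 1 2 3 5 6 9 11 15 18 23 27 34 39 47 54 64 72 84. r_4(18) = 84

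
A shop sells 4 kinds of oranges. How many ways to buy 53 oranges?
C(53+4-1, 4-1) = C(56, 3) = 27720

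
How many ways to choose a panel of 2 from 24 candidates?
C(24,2) = 24!/(2!×22!) = 276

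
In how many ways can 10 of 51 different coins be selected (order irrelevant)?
C(51,10) = 51!/(10!×41!) = 12777711870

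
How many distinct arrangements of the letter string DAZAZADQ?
8! / (2! × 3! × 2! × 1!) = 1680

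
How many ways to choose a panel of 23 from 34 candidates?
C(34,23) = 34!/(23!×11!) = 286097760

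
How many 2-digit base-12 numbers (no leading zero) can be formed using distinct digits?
First digit: 11 choices (nonzero). Then descending: 11 × 11 = 121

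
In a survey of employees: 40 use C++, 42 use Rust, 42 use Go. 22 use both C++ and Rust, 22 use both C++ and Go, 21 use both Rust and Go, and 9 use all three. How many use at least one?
|A∪B∪C| = 40+42+42-22-22-21+9 = 68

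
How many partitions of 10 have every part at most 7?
Let r_j(i) = number of partitions of i into parts ≤ j, for i = 0..10. r_1(i) = 1 for all i; r_j(i) = r_{j-1}(i) + r_j(i-j). Rows j = 2..7: ≤2: 1 1 2 2 3 3 4 4 5 5 6; ≤3: 1 1 2 3 4 5 7 8 10 12 14; ≤4: 1 1 2 3 5 6 9 11 15 18 23; ≤5: 1 1 2 3 5 7 10 13 18 23 30; ≤6: 1 1 2 3 5 7 11 14 20 26 35; ≤7: 1 1 2 3 5 7 11 15 21 28 38. r_7(10) = 38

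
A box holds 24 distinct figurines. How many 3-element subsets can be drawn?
C(24,3) = 24!/(3!×21!) = 2024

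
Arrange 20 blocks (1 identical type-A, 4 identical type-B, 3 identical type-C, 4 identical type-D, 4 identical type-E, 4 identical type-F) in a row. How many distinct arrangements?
20! / (1! × 4! × 3! × 4! × 4! × 4!) = 1222160940000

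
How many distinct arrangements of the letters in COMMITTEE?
9! / (1! × 1! × 2! × 1! × 2! × 2!) = 45360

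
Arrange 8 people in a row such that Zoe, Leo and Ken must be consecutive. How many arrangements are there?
Treat the 3 as one block: (8-3+1)! × 3! = 720 × 6 = 4320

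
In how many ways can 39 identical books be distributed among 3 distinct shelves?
C(39+3-1, 3-1) = C(41, 2) = 820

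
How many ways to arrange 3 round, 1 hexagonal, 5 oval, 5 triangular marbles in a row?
14! / (3! × 1! × 5! × 5!) = 1009008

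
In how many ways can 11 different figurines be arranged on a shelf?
11! = 39916800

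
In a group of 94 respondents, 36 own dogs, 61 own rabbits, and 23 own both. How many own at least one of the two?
|A∪B| = |A| + |B| - |A∩B| = 36 + 61 - 23 = 74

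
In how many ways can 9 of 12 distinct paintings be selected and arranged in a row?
P(12,9) = 12!/(12-9)! = 79833600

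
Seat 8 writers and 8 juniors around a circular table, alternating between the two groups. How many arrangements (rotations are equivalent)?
Fix one of the writers: (8-1)! ways for the remaining writers, × 8! ways for the juniors = 5040 × 40320 = 203212800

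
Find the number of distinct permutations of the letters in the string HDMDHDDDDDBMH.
13! / (3! × 1! × 2! × 7!) = 102960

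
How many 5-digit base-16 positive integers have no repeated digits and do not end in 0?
Last digit: 15 nonzero choices. First digit: 14 (nonzero, ≠last). Middle 3: P(14,3) = 2184. Total = 458640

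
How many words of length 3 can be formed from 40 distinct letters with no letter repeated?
P(40,3) = 40!/(40-3)! = 59280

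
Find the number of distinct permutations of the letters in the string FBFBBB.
6! / (2! × 4!) = 15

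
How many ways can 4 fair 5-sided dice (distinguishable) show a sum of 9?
Coefficient of x^9 in (x + x² + ... + x^5)^4. By inclusion-exclusion on dice exceeding 5: Σ_j (-1)^j C(4,j)·C(9-1-5j, 3) = C(4,0)·C(8,3) - C(4,1)·C(3,3) = 1·56 - 4·1 = 52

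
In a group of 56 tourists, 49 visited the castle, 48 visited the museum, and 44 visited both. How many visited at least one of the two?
|A∪B| = |A| + |B| - |A∩B| = 49 + 48 - 44 = 53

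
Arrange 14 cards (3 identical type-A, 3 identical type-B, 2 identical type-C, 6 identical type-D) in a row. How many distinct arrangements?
14! / (3! × 3! × 2! × 6!) = 1681680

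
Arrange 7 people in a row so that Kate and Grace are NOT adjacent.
Total - adjacent = 7! - (7-1)!×2 = 5040 - 1440 = 3600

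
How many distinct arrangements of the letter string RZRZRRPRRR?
10! / (2! × 1! × 7!) = 360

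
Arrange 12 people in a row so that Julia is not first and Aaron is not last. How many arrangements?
By inclusion-exclusion: 12! - 2×(12-1)! + (12-2)! = 479001600 - 79833600 + 3628800 = 402796800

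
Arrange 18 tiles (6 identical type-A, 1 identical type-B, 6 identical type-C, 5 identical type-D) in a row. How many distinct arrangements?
18! / (6! × 1! × 6! × 5!) = 102918816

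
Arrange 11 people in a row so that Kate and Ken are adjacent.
Treat as block: (11-1)! × 2! = 3628800 × 2 = 7257600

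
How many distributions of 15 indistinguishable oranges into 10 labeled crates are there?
C(15+10-1, 10-1) = C(24, 9) = 1307504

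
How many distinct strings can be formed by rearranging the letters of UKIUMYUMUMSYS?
13! / (2! × 3! × 1! × 1! × 2! × 4!) = 10810800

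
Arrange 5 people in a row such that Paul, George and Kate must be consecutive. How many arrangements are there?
Treat the 3 as one block: (5-3+1)! × 3! = 6 × 6 = 36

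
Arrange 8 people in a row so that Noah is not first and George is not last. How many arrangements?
By inclusion-exclusion: 8! - 2×(8-1)! + (8-2)! = 40320 - 10080 + 720 = 30960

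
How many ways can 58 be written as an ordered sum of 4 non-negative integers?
C(58+4-1, 4-1) = C(61, 3) = 35990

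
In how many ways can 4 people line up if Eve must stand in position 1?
Fix one position: (4-1)! = 6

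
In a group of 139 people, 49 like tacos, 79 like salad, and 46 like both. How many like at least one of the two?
|A∪B| = |A| + |B| - |A∩B| = 49 + 79 - 46 = 82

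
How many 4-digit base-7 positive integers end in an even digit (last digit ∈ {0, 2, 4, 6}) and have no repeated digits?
Last∈{0,2,4,6}. Last=0: 120. Last nonzero: 3×5×P(5,2) = 300. Total = 420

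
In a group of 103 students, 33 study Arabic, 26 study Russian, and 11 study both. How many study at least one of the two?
|A∪B| = |A| + |B| - |A∩B| = 33 + 26 - 11 = 48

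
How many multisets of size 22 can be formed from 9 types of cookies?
C(22+9-1, 9-1) = C(30, 8) = 5852925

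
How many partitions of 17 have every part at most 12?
Let r_j(i) = number of partitions of i into parts ≤ j, for i = 0..17. r_1(i) = 1 for all i; r_j(i) = r_{j-1}(i) + r_j(i-j). Rows j = 2..12: ≤2: 1 1 2 2 3 3 4 4 5 5 6 6 7 7 8 8 9 9; ≤3: 1 1 2 3 4 5 7 8 10 12 14 16 19 21 24 27 30 33; ≤4: 1 1 2 3 5 6 9 11 15 18 23 27 34 39 47 54 64 72; ≤5: 1 1 2 3 5 7 10 13 18 23 30 37 47 57 70 84 101 119; ≤6: 1 1 2 3 5 7 11 14 20 26 35 44 58 71 90 110 136 163; ≤7: 1 1 2 3 5 7 11 15 21 28 38 49 65 82 105 131 164 201; ≤8: 1 1 2 3 5 7 11 15 22 29 40 52 70 89 116 146 186 230; ≤9: 1 1 2 3 5 7 11 15 22 30 41 54 73 94 123 157 201 252; ≤10: 1 1 2 3 5 7 11 15 22 30 42 55 75 97 128 164 212 267; ≤11: 1 1 2 3 5 7 11 15 22 30 42 56 76 99 131 169 219 278; ≤12: 1 1 2 3 5 7 11 15 22 30 42 56 77 100 133 172 224 285. r_12(17) = 285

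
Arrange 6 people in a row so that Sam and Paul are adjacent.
Treat as block: (6-1)! × 2! = 120 × 2 = 240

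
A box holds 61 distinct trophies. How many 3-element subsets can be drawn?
C(61,3) = 61!/(3!×58!) = 35990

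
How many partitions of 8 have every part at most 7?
Let r_j(i) = number of partitions of i into parts ≤ j, for i = 0..8. r_1(i) = 1 for all i; r_j(i) = r_{j-1}(i) + r_j(i-j). Rows j = 2..7: ≤2: 1 1 2 2 3 3 4 4 5; ≤3: 1 1 2 3 4 5 7 8 10; ≤4: 1 1 2 3 5 6 9 11 15; ≤5: 1 1 2 3 5 7 10 13 18; ≤6: 1 1 2 3 5 7 11 14 20; ≤7: 1 1 2 3 5 7 11 15 21. r_7(8) = 21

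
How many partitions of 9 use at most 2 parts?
By conjugation, equals partitions of 9 into parts ≤ 2. Let r_j(i) = number of partitions of i into parts ≤ j, for i = 0..9. r_1(i) = 1 for all i; r_j(i) = r_{j-1}(i) + r_j(i-j). Rows j = 2..2: ≤2: 1 1 2 2 3 3 4 4 5 5. r_2(9) = 5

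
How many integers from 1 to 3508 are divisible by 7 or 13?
⌊3508/7⌋ + ⌊3508/13⌋ - ⌊3508/91⌋ = 501 + 269 - 38 = 732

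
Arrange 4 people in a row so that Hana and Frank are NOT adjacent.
Total - adjacent = 4! - (4-1)!×2 = 24 - 12 = 12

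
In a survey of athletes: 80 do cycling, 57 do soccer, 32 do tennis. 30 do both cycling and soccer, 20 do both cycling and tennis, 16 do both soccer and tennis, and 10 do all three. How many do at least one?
|A∪B∪C| = 80+57+32-30-20-16+10 = 113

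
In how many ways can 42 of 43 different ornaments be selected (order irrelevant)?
C(43,42) = 43!/(42!×1!) = 43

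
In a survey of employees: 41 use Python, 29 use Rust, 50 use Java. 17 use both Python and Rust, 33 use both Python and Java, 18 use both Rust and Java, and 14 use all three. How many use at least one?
|A∪B∪C| = 41+29+50-17-33-18+14 = 66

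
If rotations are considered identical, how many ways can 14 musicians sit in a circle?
Circular: fix one position, arrange the rest. (14-1)! = 6227020800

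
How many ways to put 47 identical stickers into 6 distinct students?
C(47+6-1, 6-1) = C(52, 5) = 2598960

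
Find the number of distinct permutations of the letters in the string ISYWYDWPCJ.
10! / (1! × 2! × 1! × 1! × 1! × 2! × 1! × 1!) = 907200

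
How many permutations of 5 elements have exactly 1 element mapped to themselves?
Choose the 1 fixed point C(5,1) = 5, derange the rest: !4 = Σ_{j=0}^{4} (-1)^j·4!/j! = 24 - 24 + 12 - 4 + 1 = 9. Product = 5 × 9 = 45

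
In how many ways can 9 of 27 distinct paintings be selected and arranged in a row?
P(27,9) = 27!/(27-9)! = 1700755056000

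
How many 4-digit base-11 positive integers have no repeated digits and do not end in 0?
Last digit: 10 nonzero choices. First digit: 9 (nonzero, ≠last). Middle 2: P(9,2) = 72. Total = 6480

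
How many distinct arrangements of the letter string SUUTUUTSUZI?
11! / (2! × 1! × 1! × 5! × 2!) = 83160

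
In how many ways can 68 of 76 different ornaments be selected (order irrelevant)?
C(76,68) = 76!/(68!×8!) = 18855883575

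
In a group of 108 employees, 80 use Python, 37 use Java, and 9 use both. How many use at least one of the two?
|A∪B| = |A| + |B| - |A∩B| = 80 + 37 - 9 = 108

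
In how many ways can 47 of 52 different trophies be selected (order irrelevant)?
C(52,47) = 52!/(47!×5!) = 2598960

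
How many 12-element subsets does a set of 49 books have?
C(49,12) = 49!/(12!×37!) = 92263734836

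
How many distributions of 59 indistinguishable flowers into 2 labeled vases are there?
C(59+2-1, 2-1) = C(60, 1) = 60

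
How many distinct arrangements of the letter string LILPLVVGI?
9! / (1! × 2! × 3! × 2! × 1!) = 15120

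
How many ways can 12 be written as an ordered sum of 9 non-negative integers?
C(12+9-1, 9-1) = C(20, 8) = 125970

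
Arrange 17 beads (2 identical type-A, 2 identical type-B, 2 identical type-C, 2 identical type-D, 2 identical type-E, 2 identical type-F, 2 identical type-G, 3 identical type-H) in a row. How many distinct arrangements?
17! / (2! × 2! × 2! × 2! × 2! × 2! × 2! × 3!) = 463134672000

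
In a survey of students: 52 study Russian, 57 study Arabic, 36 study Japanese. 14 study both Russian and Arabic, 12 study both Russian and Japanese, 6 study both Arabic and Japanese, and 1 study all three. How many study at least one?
|A∪B∪C| = 52+57+36-14-12-6+1 = 114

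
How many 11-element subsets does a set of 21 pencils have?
C(21,11) = 21!/(11!×10!) = 352716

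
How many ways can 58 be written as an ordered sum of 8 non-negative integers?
C(58+8-1, 8-1) = C(65, 7) = 696190560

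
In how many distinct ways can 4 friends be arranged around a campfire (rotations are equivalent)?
Circular: fix one position, arrange the rest. (4-1)! = 6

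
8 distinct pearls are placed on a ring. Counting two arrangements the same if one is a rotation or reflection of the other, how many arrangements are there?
(8-1)!/2 = 5040/2 = 2520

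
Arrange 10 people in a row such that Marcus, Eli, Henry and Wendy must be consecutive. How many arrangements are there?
Treat the 4 as one block: (10-4+1)! × 4! = 5040 × 24 = 120960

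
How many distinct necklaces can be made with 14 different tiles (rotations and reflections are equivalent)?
(14-1)!/2 = 6227020800/2 = 3113510400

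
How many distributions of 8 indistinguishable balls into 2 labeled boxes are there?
C(8+2-1, 2-1) = C(9, 1) = 9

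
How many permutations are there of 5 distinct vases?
5! = 120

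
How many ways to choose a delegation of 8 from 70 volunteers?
C(70,8) = 70!/(8!×62!) = 9440350920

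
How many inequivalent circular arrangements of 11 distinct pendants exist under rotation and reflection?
(11-1)!/2 = 3628800/2 = 1814400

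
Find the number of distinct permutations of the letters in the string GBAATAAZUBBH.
12! / (1! × 1! × 3! × 1! × 1! × 1! × 4!) = 3326400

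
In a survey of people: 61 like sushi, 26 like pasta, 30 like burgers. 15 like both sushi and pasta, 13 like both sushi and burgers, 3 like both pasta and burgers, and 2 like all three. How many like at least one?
|A∪B∪C| = 61+26+30-15-13-3+2 = 88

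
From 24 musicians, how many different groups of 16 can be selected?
C(24,16) = 24!/(16!×8!) = 735471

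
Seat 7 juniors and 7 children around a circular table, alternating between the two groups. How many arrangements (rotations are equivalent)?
Fix one of the juniors: (7-1)! ways for the remaining juniors, × 7! ways for the children = 720 × 5040 = 3628800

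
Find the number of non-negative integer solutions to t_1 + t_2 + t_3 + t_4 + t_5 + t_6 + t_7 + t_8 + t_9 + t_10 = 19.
C(19+10-1, 10-1) = C(28, 9) = 6906900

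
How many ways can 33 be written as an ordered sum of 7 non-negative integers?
C(33+7-1, 7-1) = C(39, 6) = 3262623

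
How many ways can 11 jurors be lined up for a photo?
11! = 39916800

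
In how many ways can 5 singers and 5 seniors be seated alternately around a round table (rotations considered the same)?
Fix one of the singers: (5-1)! ways for the remaining singers, × 5! ways for the seniors = 24 × 120 = 2880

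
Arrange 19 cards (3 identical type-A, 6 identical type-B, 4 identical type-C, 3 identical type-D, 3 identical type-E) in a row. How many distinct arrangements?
19! / (3! × 6! × 4! × 3! × 3!) = 32590958400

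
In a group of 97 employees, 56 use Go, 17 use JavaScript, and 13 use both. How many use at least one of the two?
|A∪B| = |A| + |B| - |A∩B| = 56 + 17 - 13 = 60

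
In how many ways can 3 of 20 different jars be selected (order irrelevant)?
C(20,3) = 20!/(3!×17!) = 1140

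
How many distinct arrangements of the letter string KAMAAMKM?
8! / (2! × 3! × 3!) = 560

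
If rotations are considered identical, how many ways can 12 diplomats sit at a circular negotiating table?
Circular: fix one position, arrange the rest. (12-1)! = 39916800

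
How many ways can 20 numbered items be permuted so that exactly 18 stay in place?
Choose the 18 fixed points C(20,18) = 190, derange the rest: !2 = Σ_{j=0}^{2} (-1)^j·2!/j! = 2 - 2 + 1 = 1. Product = 190 × 1 = 190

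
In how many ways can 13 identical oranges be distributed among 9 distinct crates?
C(13+9-1, 9-1) = C(21, 8) = 203490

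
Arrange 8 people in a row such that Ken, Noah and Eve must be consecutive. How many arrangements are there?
Treat the 3 as one block: (8-3+1)! × 3! = 720 × 6 = 4320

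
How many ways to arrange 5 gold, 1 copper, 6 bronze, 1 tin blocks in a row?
13! / (5! × 1! × 6! × 1!) = 72072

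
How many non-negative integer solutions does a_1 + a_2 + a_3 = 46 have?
C(46+3-1, 3-1) = C(48, 2) = 1128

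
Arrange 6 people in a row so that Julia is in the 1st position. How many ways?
Fix one position: (6-1)! = 120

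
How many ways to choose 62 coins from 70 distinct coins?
C(70,62) = 70!/(62!×8!) = 9440350920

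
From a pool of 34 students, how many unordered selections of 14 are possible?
C(34,14) = 34!/(14!×20!) = 1391975640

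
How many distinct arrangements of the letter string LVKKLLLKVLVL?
12! / (6! × 3! × 3!) = 18480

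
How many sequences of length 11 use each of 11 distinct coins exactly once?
11! = 39916800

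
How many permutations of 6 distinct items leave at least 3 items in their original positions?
Exactly j fixed points: C(6,j)·!(6-j); sum over j ≥ 3 (derangement numbers via !m = (m-1)·(!(m-1) + !(m-2)): !0..!3 = 1, 0, 1, 2). Σ_{j=3}^{6} C(6,j)·!(6-j) = C(6,3)·!3 + C(6,4)·!2 + C(6,5)·!1 + C(6,6)·!0 = 20·2 + 15·1 + 6·0 + 1·1 = 56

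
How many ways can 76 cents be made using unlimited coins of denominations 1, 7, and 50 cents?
Coefficient of x^76 in 1/(1-x^1) · 1/(1-x^7) · 1/(1-x^50). Case on j = number of 50-cent coins (j = 0..1); remainder r = 76 - 50j is made from {1,7} in ⌊r/7⌋+1 ways. r = 76, 26 → 11 + 4 = 15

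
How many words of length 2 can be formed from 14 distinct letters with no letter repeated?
P(14,2) = 14!/(14-2)! = 182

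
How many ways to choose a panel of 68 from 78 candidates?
C(78,68) = 78!/(68!×10!) = 1258315963905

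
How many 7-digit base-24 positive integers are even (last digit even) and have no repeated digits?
Last∈{0,2,4,6,8,10,12,14,16,18,20,22}. Last=0: 72681840. Last nonzero: 11×22×P(22,5) = 764739360. Total = 837421200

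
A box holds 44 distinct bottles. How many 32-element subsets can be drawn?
C(44,32) = 44!/(32!×12!) = 21090682613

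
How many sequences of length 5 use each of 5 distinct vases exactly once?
5! = 120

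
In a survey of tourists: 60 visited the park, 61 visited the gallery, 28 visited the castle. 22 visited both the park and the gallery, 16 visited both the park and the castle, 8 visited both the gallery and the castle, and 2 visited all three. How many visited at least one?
|A∪B∪C| = 60+61+28-22-16-8+2 = 105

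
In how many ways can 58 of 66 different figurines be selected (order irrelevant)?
C(66,58) = 66!/(58!×8!) = 5743572120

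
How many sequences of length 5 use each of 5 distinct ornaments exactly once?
5! = 120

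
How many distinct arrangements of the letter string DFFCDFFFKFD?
11! / (6! × 3! × 1! × 1!) = 9240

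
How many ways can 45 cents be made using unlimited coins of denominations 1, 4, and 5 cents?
Coefficient of x^45 in 1/(1-x^1) · 1/(1-x^4) · 1/(1-x^5). Case on j = number of 5-cent coins (j = 0..9); remainder r = 45 - 5j is made from {1,4} in ⌊r/4⌋+1 ways. r = 45, 40, 35, 30, 25, 20, 15, 10, 5, 0 → 12 + 11 + 9 + 8 + 7 + 6 + 4 + 3 + 2 + 1 = 63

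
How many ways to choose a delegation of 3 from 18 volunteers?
C(18,3) = 18!/(3!×15!) = 816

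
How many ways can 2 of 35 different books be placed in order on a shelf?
P(35,2) = 35!/(35-2)! = 1190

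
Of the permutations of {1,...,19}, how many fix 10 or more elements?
Exactly j fixed points: C(19,j)·!(19-j); sum over j ≥ 10 (derangement numbers via !m = (m-1)·(!(m-1) + !(m-2)): !0..!9 = 1, 0, 1, 2, 9, 44, 265, 1854, 14833, 133496). Σ_{j=10}^{19} C(19,j)·!(19-j) = C(19,10)·!9 + C(19,11)·!8 + C(19,12)·!7 + C(19,13)·!6 + C(19,14)·!5 + C(19,15)·!4 + C(19,16)·!3 + C(19,17)·!2 + C(19,18)·!1 + C(19,19)·!0 = 92378·133496 + 75582·14833 + 50388·1854 + 27132·265 + 11628·44 + 3876·9 + 969·2 + 171·1 + 19·0 + 1·1 = 13554359252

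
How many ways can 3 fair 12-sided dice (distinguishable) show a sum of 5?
Coefficient of x^5 in (x + x² + ... + x^12)^3. By inclusion-exclusion on dice exceeding 12: Σ_j (-1)^j C(3,j)·C(5-1-12j, 2) = C(3,0)·C(4,2) = 1·6 = 6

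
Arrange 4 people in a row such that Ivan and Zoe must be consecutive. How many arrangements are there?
Treat the 2 as one block: (4-2+1)! × 2! = 6 × 2 = 12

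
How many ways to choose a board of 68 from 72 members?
C(72,68) = 72!/(68!×4!) = 1028790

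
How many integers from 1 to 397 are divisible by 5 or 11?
⌊397/5⌋ + ⌊397/11⌋ - ⌊397/55⌋ = 79 + 36 - 7 = 108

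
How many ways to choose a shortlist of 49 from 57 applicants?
C(57,49) = 57!/(49!×8!) = 1652411475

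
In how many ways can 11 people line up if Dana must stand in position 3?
Fix one position: (11-1)! = 3628800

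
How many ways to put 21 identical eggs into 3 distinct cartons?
C(21+3-1, 3-1) = C(23, 2) = 253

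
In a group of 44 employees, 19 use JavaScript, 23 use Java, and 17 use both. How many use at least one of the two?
|A∪B| = |A| + |B| - |A∩B| = 19 + 23 - 17 = 25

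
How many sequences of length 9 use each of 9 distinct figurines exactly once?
9! = 362880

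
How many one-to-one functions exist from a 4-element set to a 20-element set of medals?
P(20,4) = 20!/(20-4)! = 116280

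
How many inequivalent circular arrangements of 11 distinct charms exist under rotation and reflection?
(11-1)!/2 = 3628800/2 = 1814400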